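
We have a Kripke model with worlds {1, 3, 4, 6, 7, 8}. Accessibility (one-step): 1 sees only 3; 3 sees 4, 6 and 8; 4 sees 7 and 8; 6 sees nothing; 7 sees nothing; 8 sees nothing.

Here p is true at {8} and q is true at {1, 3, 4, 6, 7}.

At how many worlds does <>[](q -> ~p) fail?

1: successors {3}; [](q -> ~p) there: 3:T. ✓
3: successors {4, 6, 8}; [](q -> ~p) there: 4:T, 6:T, 8:T. ✓
4: successors {7, 8}; [](q -> ~p) there: 7:T, 8:T. ✓
6: no successors, so <>[](q -> ~p) fails. ✗
7: no successors, so <>[](q -> ~p) fails. ✗
8: no successors, so <>[](q -> ~p) fails. ✗
Satisfying worlds: {1, 3, 4}.
So <>[](q -> ~p) fails at the other 3 worlds.

3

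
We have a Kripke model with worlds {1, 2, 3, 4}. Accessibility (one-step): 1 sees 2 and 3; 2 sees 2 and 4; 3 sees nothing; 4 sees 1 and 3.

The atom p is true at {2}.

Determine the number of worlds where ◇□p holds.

1: successors {2, 3}; □p there: 2:F, 3:T. ✓
2: successors {2, 4}; □p there: 2:F, 4:F. ✗
3: no successors, so ◇□p fails. ✗
4: successors {1, 3}; □p there: 1:F, 3:T. ✓
Satisfying worlds: {1, 4}.

2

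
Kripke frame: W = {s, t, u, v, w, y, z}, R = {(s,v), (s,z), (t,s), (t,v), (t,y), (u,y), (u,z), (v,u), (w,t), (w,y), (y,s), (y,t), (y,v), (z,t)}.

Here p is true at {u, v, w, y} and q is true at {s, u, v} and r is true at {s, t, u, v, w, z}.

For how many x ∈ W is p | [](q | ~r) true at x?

s: p is F, [](q | ~r) is F. ✗
t: p is F, [](q | ~r) is T. ✓
u: p is T, [](q | ~r) is F. ✓
v: p is T, [](q | ~r) is T. ✓
w: p is T, [](q | ~r) is F. ✓
y: p is T, [](q | ~r) is F. ✓
z: p is F, [](q | ~r) is F. ✗
Satisfying worlds: {t, u, v, w, y}.

5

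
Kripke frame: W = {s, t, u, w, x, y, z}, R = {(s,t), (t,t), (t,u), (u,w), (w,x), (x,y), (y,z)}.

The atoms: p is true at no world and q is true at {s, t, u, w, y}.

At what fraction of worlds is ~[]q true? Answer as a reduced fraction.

2/7

s: []q is T. ✗
t: []q is T. ✗
u: []q is T. ✗
w: []q is F. ✓
x: []q is T. ✗
y: []q is F. ✓
z: []q is T. ✗
That's 2 of 7 worlds, so 2/7.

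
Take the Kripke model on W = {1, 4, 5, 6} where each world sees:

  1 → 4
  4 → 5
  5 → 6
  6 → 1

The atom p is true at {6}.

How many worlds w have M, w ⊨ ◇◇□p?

1: successors {4}; ◇□p there: 4:T. ✓
4: successors {5}; ◇□p there: 5:F. ✗
5: successors {6}; ◇□p there: 6:F. ✗
6: successors {1}; ◇□p there: 1:F. ✗
Satisfying worlds: {1}.

1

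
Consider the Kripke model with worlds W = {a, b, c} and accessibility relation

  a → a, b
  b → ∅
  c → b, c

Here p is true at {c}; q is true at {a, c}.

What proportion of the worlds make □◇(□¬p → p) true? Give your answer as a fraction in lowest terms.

1/3

a: successors {a, b}; ◇(□¬p → p) there: a:F, b:F. ✗
b: no successors, so □◇(□¬p → p) holds vacuously. ✓
c: successors {b, c}; ◇(□¬p → p) there: b:F, c:T. ✗
That's 1 of 3 worlds, so 1/3.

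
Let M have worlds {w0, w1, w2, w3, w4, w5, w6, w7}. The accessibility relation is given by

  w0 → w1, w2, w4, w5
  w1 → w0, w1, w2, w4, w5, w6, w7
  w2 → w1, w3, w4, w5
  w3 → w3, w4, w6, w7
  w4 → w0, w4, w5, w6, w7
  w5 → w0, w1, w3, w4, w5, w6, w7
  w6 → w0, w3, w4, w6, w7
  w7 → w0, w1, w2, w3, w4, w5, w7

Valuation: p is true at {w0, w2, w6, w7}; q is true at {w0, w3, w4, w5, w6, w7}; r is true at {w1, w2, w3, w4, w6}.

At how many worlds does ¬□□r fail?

0

w0: □□r is F. ✓
w1: □□r is F. ✓
w2: □□r is F. ✓
w3: □□r is F. ✓
w4: □□r is F. ✓
w5: □□r is F. ✓
w6: □□r is F. ✓
w7: □□r is F. ✓
Satisfying worlds: {w0, w1, w2, w3, w4, w5, w6, w7}.
So ¬□□r fails at the other 0 worlds.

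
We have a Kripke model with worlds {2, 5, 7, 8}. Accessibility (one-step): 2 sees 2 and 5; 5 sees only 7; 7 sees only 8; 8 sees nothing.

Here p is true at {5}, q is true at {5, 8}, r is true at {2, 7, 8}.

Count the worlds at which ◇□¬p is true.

2: successors {2, 5}; □¬p there: 2:F, 5:T. ✓
5: successors {7}; □¬p there: 7:T. ✓
7: successors {8}; □¬p there: 8:T. ✓
8: no successors, so ◇□¬p fails. ✗
Satisfying worlds: {2, 5, 7}.

3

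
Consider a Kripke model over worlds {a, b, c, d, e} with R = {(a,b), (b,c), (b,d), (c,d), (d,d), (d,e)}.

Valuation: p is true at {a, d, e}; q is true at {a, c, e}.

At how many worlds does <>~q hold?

a: successors {b}; ~q there: b:T. ✓
b: successors {c, d}; ~q there: c:F, d:T. ✓
c: successors {d}; ~q there: d:T. ✓
d: successors {d, e}; ~q there: d:T, e:F. ✓
e: no successors, so <>~q fails. ✗
Satisfying worlds: {a, b, c, d}.

4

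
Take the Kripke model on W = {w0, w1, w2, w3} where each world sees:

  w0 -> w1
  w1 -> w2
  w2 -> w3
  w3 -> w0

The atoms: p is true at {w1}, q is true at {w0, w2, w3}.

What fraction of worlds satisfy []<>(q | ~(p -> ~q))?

3/4

w0: successors {w1}; <>(q | ~(p -> ~q)) there: w1:T. ✓
w1: successors {w2}; <>(q | ~(p -> ~q)) there: w2:T. ✓
w2: successors {w3}; <>(q | ~(p -> ~q)) there: w3:T. ✓
w3: successors {w0}; <>(q | ~(p -> ~q)) there: w0:F. ✗
That's 3 of 4 worlds, so 3/4.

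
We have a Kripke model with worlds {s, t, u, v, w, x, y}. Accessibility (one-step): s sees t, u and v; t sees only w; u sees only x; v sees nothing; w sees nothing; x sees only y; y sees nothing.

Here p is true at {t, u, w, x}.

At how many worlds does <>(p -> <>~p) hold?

3

s: successors {t, u, v}; p -> <>~p there: t:F, u:F, v:T. ✓
t: successors {w}; p -> <>~p there: w:F. ✗
u: successors {x}; p -> <>~p there: x:T. ✓
v: no successors, so <>(p -> <>~p) fails. ✗
w: no successors, so <>(p -> <>~p) fails. ✗
x: successors {y}; p -> <>~p there: y:T. ✓
y: no successors, so <>(p -> <>~p) fails. ✗
Satisfying worlds: {s, u, x}.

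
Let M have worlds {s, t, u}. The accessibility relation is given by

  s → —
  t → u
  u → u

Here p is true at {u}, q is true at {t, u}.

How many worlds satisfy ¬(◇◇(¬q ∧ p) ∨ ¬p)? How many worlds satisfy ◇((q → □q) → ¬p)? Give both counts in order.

For ¬(◇◇(¬q ∧ p) ∨ ¬p):
s: ◇◇(¬q ∧ p) ∨ ¬p is T. ✗
t: ◇◇(¬q ∧ p) ∨ ¬p is T. ✗
u: ◇◇(¬q ∧ p) ∨ ¬p is F. ✓
— 1 world.
For ◇((q → □q) → ¬p):
s: no successors, so ◇((q → □q) → ¬p) fails. ✗
t: successors {u}; (q → □q) → ¬p there: u:F. ✗
u: successors {u}; (q → □q) → ¬p there: u:F. ✗
— 0 worlds.

1 and 0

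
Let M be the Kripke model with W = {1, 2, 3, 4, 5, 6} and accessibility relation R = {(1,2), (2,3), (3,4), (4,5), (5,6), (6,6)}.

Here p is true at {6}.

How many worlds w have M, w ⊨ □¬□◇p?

2

1: successors {2}; ¬□◇p there: 2:T. ✓
2: successors {3}; ¬□◇p there: 3:T. ✓
3: successors {4}; ¬□◇p there: 4:F. ✗
4: successors {5}; ¬□◇p there: 5:F. ✗
5: successors {6}; ¬□◇p there: 6:F. ✗
6: successors {6}; ¬□◇p there: 6:F. ✗
Satisfying worlds: {1, 2}.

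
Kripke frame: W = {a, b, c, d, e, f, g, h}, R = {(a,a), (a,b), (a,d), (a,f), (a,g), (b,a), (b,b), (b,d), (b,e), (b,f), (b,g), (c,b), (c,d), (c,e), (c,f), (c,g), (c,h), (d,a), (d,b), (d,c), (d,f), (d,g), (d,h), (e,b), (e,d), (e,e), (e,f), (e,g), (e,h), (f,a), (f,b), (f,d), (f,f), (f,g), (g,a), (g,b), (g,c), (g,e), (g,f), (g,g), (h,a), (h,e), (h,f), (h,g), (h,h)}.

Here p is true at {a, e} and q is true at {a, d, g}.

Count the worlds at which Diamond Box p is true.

a: successors {a, b, d, f, g}; Box p there: a:F, b:F, d:F, f:F, g:F. ✗
b: successors {a, b, d, e, f, g}; Box p there: a:F, b:F, d:F, e:F, f:F, g:F. ✗
c: successors {b, d, e, f, g, h}; Box p there: b:F, d:F, e:F, f:F, g:F, h:F. ✗
d: successors {a, b, c, f, g, h}; Box p there: a:F, b:F, c:F, f:F, g:F, h:F. ✗
e: successors {b, d, e, f, g, h}; Box p there: b:F, d:F, e:F, f:F, g:F, h:F. ✗
f: successors {a, b, d, f, g}; Box p there: a:F, b:F, d:F, f:F, g:F. ✗
g: successors {a, b, c, e, f, g}; Box p there: a:F, b:F, c:F, e:F, f:F, g:F. ✗
h: successors {a, e, f, g, h}; Box p there: a:F, e:F, f:F, g:F, h:F. ✗
Satisfying worlds: ∅.

0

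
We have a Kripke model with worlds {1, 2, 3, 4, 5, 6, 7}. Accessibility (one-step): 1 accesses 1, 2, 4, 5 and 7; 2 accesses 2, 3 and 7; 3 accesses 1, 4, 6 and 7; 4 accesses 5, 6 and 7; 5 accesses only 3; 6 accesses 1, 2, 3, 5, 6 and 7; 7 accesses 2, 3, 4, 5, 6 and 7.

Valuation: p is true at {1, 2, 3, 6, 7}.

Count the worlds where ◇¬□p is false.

0

1: successors {1, 2, 4, 5, 7}; ¬□p there: 1:T, 2:F, 4:T, 5:F, 7:T. ✓
2: successors {2, 3, 7}; ¬□p there: 2:F, 3:T, 7:T. ✓
3: successors {1, 4, 6, 7}; ¬□p there: 1:T, 4:T, 6:T, 7:T. ✓
4: successors {5, 6, 7}; ¬□p there: 5:F, 6:T, 7:T. ✓
5: successors {3}; ¬□p there: 3:T. ✓
6: successors {1, 2, 3, 5, 6, 7}; ¬□p there: 1:T, 2:F, 3:T, 5:F, 6:T, 7:T. ✓
7: successors {2, 3, 4, 5, 6, 7}; ¬□p there: 2:F, 3:T, 4:T, 5:F, 6:T, 7:T. ✓
Satisfying worlds: {1, 2, 3, 4, 5, 6, 7}.
So ◇¬□p fails at the other 0 worlds.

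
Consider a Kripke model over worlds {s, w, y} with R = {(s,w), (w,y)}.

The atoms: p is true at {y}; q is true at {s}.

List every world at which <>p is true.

s: successors {w}; p there: w:F. ✗
w: successors {y}; p there: y:T. ✓
y: no successors, so <>p fails. ✗

{w}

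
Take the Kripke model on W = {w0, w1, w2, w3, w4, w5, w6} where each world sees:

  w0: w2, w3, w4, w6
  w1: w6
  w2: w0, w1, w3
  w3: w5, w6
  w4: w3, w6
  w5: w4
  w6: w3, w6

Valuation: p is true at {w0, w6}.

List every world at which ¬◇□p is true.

w0: ◇□p is F. ✓
w1: ◇□p is F. ✓
w2: ◇□p is T. ✗
w3: ◇□p is F. ✓
w4: ◇□p is F. ✓
w5: ◇□p is F. ✓
w6: ◇□p is F. ✓

{w0, w1, w3, w4, w5, w6}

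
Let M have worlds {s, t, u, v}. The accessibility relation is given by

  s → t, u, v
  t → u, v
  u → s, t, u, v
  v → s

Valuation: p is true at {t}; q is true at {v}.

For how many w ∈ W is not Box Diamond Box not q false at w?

s: Box Diamond Box not q is F. ✓
t: Box Diamond Box not q is F. ✓
u: Box Diamond Box not q is F. ✓
v: Box Diamond Box not q is T. ✗
Satisfying worlds: {s, t, u}.
So not Box Diamond Box not q fails at the other 1 world.

1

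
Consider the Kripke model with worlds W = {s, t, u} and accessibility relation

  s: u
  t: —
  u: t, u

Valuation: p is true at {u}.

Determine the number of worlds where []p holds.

s: successors {u}; p there: u:T. ✓
t: no successors, so []p holds vacuously. ✓
u: successors {t, u}; p there: t:F, u:T. ✗
Satisfying worlds: {s, t}.

2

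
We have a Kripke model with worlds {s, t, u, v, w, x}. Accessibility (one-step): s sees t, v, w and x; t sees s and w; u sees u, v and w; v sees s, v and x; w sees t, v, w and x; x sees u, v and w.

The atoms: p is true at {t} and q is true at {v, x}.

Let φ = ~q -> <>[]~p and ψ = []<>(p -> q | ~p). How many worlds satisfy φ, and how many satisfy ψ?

5 and 6

For ~q -> <>[]~p:
s: ~q is T, <>[]~p is T. ✓
t: ~q is T, <>[]~p is F. ✗
u: ~q is T, <>[]~p is T. ✓
v: ~q is F, <>[]~p is T. ✓
w: ~q is T, <>[]~p is T. ✓
x: ~q is F, <>[]~p is T. ✓
— 5 worlds.
For []<>(p -> q | ~p):
s: successors {t, v, w, x}; <>(p -> q | ~p) there: t:T, v:T, w:T, x:T. ✓
t: successors {s, w}; <>(p -> q | ~p) there: s:T, w:T. ✓
u: successors {u, v, w}; <>(p -> q | ~p) there: u:T, v:T, w:T. ✓
v: successors {s, v, x}; <>(p -> q | ~p) there: s:T, v:T, x:T. ✓
w: successors {t, v, w, x}; <>(p -> q | ~p) there: t:T, v:T, w:T, x:T. ✓
x: successors {u, v, w}; <>(p -> q | ~p) there: u:T, v:T, w:T. ✓
— 6 worlds.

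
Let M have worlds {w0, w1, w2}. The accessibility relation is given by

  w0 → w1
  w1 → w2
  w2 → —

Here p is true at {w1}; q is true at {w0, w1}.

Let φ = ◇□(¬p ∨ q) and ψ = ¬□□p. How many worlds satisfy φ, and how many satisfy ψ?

For ◇□(¬p ∨ q):
w0: successors {w1}; □(¬p ∨ q) there: w1:T. ✓
w1: successors {w2}; □(¬p ∨ q) there: w2:T. ✓
w2: no successors, so ◇□(¬p ∨ q) fails. ✗
— 2 worlds.
For ¬□□p:
w0: □□p is F. ✓
w1: □□p is T. ✗
w2: □□p is T. ✗
— 1 world.

2 and 1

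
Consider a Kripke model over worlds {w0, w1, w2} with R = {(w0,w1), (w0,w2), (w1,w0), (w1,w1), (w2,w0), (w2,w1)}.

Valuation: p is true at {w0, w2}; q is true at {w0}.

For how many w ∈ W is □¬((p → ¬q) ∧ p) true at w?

w0: successors {w1, w2}; ¬((p → ¬q) ∧ p) there: w1:T, w2:F. ✗
w1: successors {w0, w1}; ¬((p → ¬q) ∧ p) there: w0:T, w1:T. ✓
w2: successors {w0, w1}; ¬((p → ¬q) ∧ p) there: w0:T, w1:T. ✓
Satisfying worlds: {w1, w2}.

2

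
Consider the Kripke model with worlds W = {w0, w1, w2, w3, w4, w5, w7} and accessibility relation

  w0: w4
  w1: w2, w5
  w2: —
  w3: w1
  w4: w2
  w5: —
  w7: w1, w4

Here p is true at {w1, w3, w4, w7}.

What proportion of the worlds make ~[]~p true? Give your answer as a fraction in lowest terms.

3/7

w0: []~p is F. ✓
w1: []~p is T. ✗
w2: []~p is T. ✗
w3: []~p is F. ✓
w4: []~p is T. ✗
w5: []~p is T. ✗
w7: []~p is F. ✓
That's 3 of 7 worlds, so 3/7.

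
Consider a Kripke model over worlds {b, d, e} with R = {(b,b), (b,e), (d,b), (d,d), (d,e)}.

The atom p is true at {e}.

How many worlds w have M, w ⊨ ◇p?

2

b: successors {b, e}; p there: b:F, e:T. ✓
d: successors {b, d, e}; p there: b:F, d:F, e:T. ✓
e: no successors, so ◇p fails. ✗
Satisfying worlds: {b, d}.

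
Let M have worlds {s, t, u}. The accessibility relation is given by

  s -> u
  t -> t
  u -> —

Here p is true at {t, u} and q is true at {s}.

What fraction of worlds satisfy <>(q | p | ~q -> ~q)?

s: successors {u}; q | p | ~q -> ~q there: u:T. ✓
t: successors {t}; q | p | ~q -> ~q there: t:T. ✓
u: no successors, so <>(q | p | ~q -> ~q) fails. ✗
That's 2 of 3 worlds, so 2/3.

2/3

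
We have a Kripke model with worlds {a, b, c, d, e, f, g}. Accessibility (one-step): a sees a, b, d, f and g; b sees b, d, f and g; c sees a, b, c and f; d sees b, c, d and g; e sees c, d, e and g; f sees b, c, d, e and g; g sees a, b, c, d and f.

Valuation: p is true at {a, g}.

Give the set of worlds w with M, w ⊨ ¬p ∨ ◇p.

a: ¬p is F, ◇p is T. ✓
b: ¬p is T, ◇p is T. ✓
c: ¬p is T, ◇p is T. ✓
d: ¬p is T, ◇p is T. ✓
e: ¬p is T, ◇p is T. ✓
f: ¬p is T, ◇p is T. ✓
g: ¬p is F, ◇p is T. ✓

{a, b, c, d, e, f, g}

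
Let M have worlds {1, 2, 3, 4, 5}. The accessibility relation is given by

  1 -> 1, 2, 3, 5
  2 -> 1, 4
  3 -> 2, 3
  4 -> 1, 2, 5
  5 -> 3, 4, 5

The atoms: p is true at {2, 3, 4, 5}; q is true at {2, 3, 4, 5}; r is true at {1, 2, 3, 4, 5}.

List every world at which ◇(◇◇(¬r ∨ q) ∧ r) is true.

{1, 2, 3, 4, 5}

1: successors {1, 2, 3, 5}; ◇◇(¬r ∨ q) ∧ r there: 1:T, 2:T, 3:T, 5:T. ✓
2: successors {1, 4}; ◇◇(¬r ∨ q) ∧ r there: 1:T, 4:T. ✓
3: successors {2, 3}; ◇◇(¬r ∨ q) ∧ r there: 2:T, 3:T. ✓
4: successors {1, 2, 5}; ◇◇(¬r ∨ q) ∧ r there: 1:T, 2:T, 5:T. ✓
5: successors {3, 4, 5}; ◇◇(¬r ∨ q) ∧ r there: 3:T, 4:T, 5:T. ✓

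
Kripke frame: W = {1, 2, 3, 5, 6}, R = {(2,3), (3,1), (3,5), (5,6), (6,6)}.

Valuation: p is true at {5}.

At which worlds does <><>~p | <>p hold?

1: <><>~p is F, <>p is F. ✗
2: <><>~p is T, <>p is F. ✓
3: <><>~p is T, <>p is T. ✓
5: <><>~p is T, <>p is F. ✓
6: <><>~p is T, <>p is F. ✓

{2, 3, 5, 6}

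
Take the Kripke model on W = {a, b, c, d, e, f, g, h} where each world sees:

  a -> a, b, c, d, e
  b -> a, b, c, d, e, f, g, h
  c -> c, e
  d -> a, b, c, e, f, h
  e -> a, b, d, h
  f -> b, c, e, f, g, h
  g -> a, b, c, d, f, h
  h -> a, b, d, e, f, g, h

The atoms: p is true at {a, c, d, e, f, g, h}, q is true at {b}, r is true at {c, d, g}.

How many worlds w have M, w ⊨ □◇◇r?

8

a: successors {a, b, c, d, e}; ◇◇r there: a:T, b:T, c:T, d:T, e:T. ✓
b: successors {a, b, c, d, e, f, g, h}; ◇◇r there: a:T, b:T, c:T, d:T, e:T, f:T, g:T, h:T. ✓
c: successors {c, e}; ◇◇r there: c:T, e:T. ✓
d: successors {a, b, c, e, f, h}; ◇◇r there: a:T, b:T, c:T, e:T, f:T, h:T. ✓
e: successors {a, b, d, h}; ◇◇r there: a:T, b:T, d:T, h:T. ✓
f: successors {b, c, e, f, g, h}; ◇◇r there: b:T, c:T, e:T, f:T, g:T, h:T. ✓
g: successors {a, b, c, d, f, h}; ◇◇r there: a:T, b:T, c:T, d:T, f:T, h:T. ✓
h: successors {a, b, d, e, f, g, h}; ◇◇r there: a:T, b:T, d:T, e:T, f:T, g:T, h:T. ✓
Satisfying worlds: {a, b, c, d, e, f, g, h}.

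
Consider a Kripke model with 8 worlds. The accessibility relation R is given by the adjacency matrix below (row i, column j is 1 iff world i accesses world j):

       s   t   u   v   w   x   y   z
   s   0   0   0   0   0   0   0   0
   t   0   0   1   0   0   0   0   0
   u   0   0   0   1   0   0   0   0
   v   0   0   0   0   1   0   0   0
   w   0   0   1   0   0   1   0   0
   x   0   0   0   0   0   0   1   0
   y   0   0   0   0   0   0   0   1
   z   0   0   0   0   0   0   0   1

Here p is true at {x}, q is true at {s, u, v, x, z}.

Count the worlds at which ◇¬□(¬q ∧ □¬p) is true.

s: no successors, so ◇¬□(¬q ∧ □¬p) fails. ✗
t: successors {u}; ¬□(¬q ∧ □¬p) there: u:T. ✓
u: successors {v}; ¬□(¬q ∧ □¬p) there: v:T. ✓
v: successors {w}; ¬□(¬q ∧ □¬p) there: w:T. ✓
w: successors {u, x}; ¬□(¬q ∧ □¬p) there: u:T, x:F. ✓
x: successors {y}; ¬□(¬q ∧ □¬p) there: y:T. ✓
y: successors {z}; ¬□(¬q ∧ □¬p) there: z:T. ✓
z: successors {z}; ¬□(¬q ∧ □¬p) there: z:T. ✓
Satisfying worlds: {t, u, v, w, x, y, z}.

7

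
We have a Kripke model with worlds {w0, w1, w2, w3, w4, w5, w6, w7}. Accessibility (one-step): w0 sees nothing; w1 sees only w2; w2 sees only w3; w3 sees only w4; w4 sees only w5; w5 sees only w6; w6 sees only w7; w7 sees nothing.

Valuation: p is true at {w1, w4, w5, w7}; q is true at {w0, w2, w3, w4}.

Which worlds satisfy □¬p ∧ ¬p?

w0: □¬p is T, ¬p is T. ✓
w1: □¬p is T, ¬p is F. ✗
w2: □¬p is T, ¬p is T. ✓
w3: □¬p is F, ¬p is T. ✗
w4: □¬p is F, ¬p is F. ✗
w5: □¬p is T, ¬p is F. ✗
w6: □¬p is F, ¬p is T. ✗
w7: □¬p is T, ¬p is F. ✗

{w0, w2}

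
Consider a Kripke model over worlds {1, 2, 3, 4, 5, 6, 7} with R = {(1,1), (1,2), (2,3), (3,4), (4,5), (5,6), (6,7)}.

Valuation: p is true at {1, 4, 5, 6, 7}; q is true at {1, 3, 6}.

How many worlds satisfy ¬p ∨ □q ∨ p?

1: ¬p is F, □q ∨ p is T. ✓
2: ¬p is T, □q ∨ p is T. ✓
3: ¬p is T, □q ∨ p is F. ✓
4: ¬p is F, □q ∨ p is T. ✓
5: ¬p is F, □q ∨ p is T. ✓
6: ¬p is F, □q ∨ p is T. ✓
7: ¬p is F, □q ∨ p is T. ✓
Satisfying worlds: {1, 2, 3, 4, 5, 6, 7}.

7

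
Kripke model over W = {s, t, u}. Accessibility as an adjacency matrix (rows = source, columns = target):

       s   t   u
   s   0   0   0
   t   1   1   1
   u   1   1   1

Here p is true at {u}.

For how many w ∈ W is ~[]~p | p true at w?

s: ~[]~p is F, p is F. ✗
t: ~[]~p is T, p is F. ✓
u: ~[]~p is T, p is T. ✓
Satisfying worlds: {t, u}.

2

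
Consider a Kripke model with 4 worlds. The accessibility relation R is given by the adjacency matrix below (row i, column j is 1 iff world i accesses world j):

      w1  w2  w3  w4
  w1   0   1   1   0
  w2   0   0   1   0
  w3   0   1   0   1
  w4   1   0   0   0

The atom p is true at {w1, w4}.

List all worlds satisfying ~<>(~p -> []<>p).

w1: <>(~p -> []<>p) is T. ✗
w2: <>(~p -> []<>p) is F. ✓
w3: <>(~p -> []<>p) is T. ✗
w4: <>(~p -> []<>p) is T. ✗

{w2}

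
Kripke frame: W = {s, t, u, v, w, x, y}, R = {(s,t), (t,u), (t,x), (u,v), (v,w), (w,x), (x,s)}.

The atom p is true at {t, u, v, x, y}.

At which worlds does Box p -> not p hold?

s: Box p is T, not p is T. ✓
t: Box p is T, not p is F. ✗
u: Box p is T, not p is F. ✗
v: Box p is F, not p is F. ✓
w: Box p is T, not p is T. ✓
x: Box p is F, not p is F. ✓
y: Box p is T, not p is F. ✗

{s, v, w, x}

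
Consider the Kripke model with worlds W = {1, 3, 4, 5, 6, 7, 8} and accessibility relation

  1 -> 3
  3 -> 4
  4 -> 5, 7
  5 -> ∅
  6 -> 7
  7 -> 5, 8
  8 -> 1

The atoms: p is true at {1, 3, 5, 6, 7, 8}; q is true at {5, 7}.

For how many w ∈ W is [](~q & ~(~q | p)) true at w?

1: successors {3}; ~q & ~(~q | p) there: 3:F. ✗
3: successors {4}; ~q & ~(~q | p) there: 4:F. ✗
4: successors {5, 7}; ~q & ~(~q | p) there: 5:F, 7:F. ✗
5: no successors, so [](~q & ~(~q | p)) holds vacuously. ✓
6: successors {7}; ~q & ~(~q | p) there: 7:F. ✗
7: successors {5, 8}; ~q & ~(~q | p) there: 5:F, 8:F. ✗
8: successors {1}; ~q & ~(~q | p) there: 1:F. ✗
Satisfying worlds: {5}.

1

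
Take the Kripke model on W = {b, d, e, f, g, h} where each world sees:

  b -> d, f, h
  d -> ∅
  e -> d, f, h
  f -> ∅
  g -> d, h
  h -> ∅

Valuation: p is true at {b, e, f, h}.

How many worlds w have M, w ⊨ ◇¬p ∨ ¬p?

b: ◇¬p is T, ¬p is F. ✓
d: ◇¬p is F, ¬p is T. ✓
e: ◇¬p is T, ¬p is F. ✓
f: ◇¬p is F, ¬p is F. ✗
g: ◇¬p is T, ¬p is T. ✓
h: ◇¬p is F, ¬p is F. ✗
Satisfying worlds: {b, d, e, g}.

4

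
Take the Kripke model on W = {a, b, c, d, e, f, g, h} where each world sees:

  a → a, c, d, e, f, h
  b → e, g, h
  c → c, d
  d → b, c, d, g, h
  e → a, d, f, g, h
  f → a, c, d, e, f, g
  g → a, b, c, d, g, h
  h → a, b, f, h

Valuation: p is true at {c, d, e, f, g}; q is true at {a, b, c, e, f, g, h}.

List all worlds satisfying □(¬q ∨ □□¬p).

∅

a: successors {a, c, d, e, f, h}; ¬q ∨ □□¬p there: a:F, c:F, d:T, e:F, f:F, h:F. ✗
b: successors {e, g, h}; ¬q ∨ □□¬p there: e:F, g:F, h:F. ✗
c: successors {c, d}; ¬q ∨ □□¬p there: c:F, d:T. ✗
d: successors {b, c, d, g, h}; ¬q ∨ □□¬p there: b:F, c:F, d:T, g:F, h:F. ✗
e: successors {a, d, f, g, h}; ¬q ∨ □□¬p there: a:F, d:T, f:F, g:F, h:F. ✗
f: successors {a, c, d, e, f, g}; ¬q ∨ □□¬p there: a:F, c:F, d:T, e:F, f:F, g:F. ✗
g: successors {a, b, c, d, g, h}; ¬q ∨ □□¬p there: a:F, b:F, c:F, d:T, g:F, h:F. ✗
h: successors {a, b, f, h}; ¬q ∨ □□¬p there: a:F, b:F, f:F, h:F. ✗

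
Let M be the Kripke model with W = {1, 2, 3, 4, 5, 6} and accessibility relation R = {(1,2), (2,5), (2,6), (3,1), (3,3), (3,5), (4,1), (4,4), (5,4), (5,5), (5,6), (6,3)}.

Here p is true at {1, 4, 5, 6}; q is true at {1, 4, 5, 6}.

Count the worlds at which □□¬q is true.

0

1: successors {2}; □¬q there: 2:F. ✗
2: successors {5, 6}; □¬q there: 5:F, 6:T. ✗
3: successors {1, 3, 5}; □¬q there: 1:T, 3:F, 5:F. ✗
4: successors {1, 4}; □¬q there: 1:T, 4:F. ✗
5: successors {4, 5, 6}; □¬q there: 4:F, 5:F, 6:T. ✗
6: successors {3}; □¬q there: 3:F. ✗
Satisfying worlds: ∅.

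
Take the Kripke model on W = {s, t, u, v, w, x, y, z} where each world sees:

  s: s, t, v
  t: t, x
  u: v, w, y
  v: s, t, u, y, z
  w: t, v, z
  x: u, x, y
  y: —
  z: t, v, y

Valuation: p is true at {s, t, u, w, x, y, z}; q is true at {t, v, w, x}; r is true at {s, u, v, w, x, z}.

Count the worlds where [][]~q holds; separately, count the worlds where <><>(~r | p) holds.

1 and 7

For [][]~q:
s: successors {s, t, v}; []~q there: s:F, t:F, v:F. ✗
t: successors {t, x}; []~q there: t:F, x:F. ✗
u: successors {v, w, y}; []~q there: v:F, w:F, y:T. ✗
v: successors {s, t, u, y, z}; []~q there: s:F, t:F, u:F, y:T, z:F. ✗
w: successors {t, v, z}; []~q there: t:F, v:F, z:F. ✗
x: successors {u, x, y}; []~q there: u:F, x:F, y:T. ✗
y: no successors, so [][]~q holds vacuously. ✓
z: successors {t, v, y}; []~q there: t:F, v:F, y:T. ✗
— 1 world.
For <><>(~r | p):
s: successors {s, t, v}; <>(~r | p) there: s:T, t:T, v:T. ✓
t: successors {t, x}; <>(~r | p) there: t:T, x:T. ✓
u: successors {v, w, y}; <>(~r | p) there: v:T, w:T, y:F. ✓
v: successors {s, t, u, y, z}; <>(~r | p) there: s:T, t:T, u:T, y:F, z:T. ✓
w: successors {t, v, z}; <>(~r | p) there: t:T, v:T, z:T. ✓
x: successors {u, x, y}; <>(~r | p) there: u:T, x:T, y:F. ✓
y: no successors, so <><>(~r | p) fails. ✗
z: successors {t, v, y}; <>(~r | p) there: t:T, v:T, y:F. ✓
— 7 worlds.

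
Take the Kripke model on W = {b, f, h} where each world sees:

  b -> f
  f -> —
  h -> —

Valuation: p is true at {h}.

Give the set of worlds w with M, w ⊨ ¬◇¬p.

{f, h}

b: ◇¬p is T. ✗
f: ◇¬p is F. ✓
h: ◇¬p is F. ✓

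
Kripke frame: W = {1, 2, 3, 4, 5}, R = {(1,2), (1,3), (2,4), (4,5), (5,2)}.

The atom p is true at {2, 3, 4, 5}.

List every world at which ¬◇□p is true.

1: ◇□p is T. ✗
2: ◇□p is T. ✗
3: ◇□p is F. ✓
4: ◇□p is T. ✗
5: ◇□p is T. ✗

{3}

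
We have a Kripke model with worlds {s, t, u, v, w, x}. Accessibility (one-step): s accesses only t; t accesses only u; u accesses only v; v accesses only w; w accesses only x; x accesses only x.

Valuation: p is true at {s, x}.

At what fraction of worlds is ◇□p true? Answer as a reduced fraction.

s: successors {t}; □p there: t:F. ✗
t: successors {u}; □p there: u:F. ✗
u: successors {v}; □p there: v:F. ✗
v: successors {w}; □p there: w:T. ✓
w: successors {x}; □p there: x:T. ✓
x: successors {x}; □p there: x:T. ✓
That's 3 of 6 worlds, so 3/6 = 1/2.

1/2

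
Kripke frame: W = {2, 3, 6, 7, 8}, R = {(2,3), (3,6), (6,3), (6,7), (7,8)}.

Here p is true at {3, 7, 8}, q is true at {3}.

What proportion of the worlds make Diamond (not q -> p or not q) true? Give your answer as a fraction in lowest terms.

2: successors {3}; not q -> p or not q there: 3:T. ✓
3: successors {6}; not q -> p or not q there: 6:T. ✓
6: successors {3, 7}; not q -> p or not q there: 3:T, 7:T. ✓
7: successors {8}; not q -> p or not q there: 8:T. ✓
8: no successors, so Diamond (not q -> p or not q) fails. ✗
That's 4 of 5 worlds, so 4/5.

4/5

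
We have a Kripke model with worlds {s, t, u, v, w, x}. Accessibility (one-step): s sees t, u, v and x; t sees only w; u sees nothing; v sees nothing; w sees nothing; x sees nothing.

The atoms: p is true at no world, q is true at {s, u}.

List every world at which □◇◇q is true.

s: successors {t, u, v, x}; ◇◇q there: t:F, u:F, v:F, x:F. ✗
t: successors {w}; ◇◇q there: w:F. ✗
u: no successors, so □◇◇q holds vacuously. ✓
v: no successors, so □◇◇q holds vacuously. ✓
w: no successors, so □◇◇q holds vacuously. ✓
x: no successors, so □◇◇q holds vacuously. ✓

{u, v, w, x}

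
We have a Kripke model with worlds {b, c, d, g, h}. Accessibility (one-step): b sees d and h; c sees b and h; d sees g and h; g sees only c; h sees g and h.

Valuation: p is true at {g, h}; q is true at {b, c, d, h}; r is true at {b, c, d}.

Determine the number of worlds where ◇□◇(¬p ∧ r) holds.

2

b: successors {d, h}; □◇(¬p ∧ r) there: d:F, h:F. ✗
c: successors {b, h}; □◇(¬p ∧ r) there: b:F, h:F. ✗
d: successors {g, h}; □◇(¬p ∧ r) there: g:T, h:F. ✓
g: successors {c}; □◇(¬p ∧ r) there: c:F. ✗
h: successors {g, h}; □◇(¬p ∧ r) there: g:T, h:F. ✓
Satisfying worlds: {d, h}.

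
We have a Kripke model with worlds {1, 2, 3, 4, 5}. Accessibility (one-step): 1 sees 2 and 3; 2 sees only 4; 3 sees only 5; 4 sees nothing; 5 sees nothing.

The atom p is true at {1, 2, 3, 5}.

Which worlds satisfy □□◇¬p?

1: successors {2, 3}; □◇¬p there: 2:F, 3:F. ✗
2: successors {4}; □◇¬p there: 4:T. ✓
3: successors {5}; □◇¬p there: 5:T. ✓
4: no successors, so □□◇¬p holds vacuously. ✓
5: no successors, so □□◇¬p holds vacuously. ✓

{2, 3, 4, 5}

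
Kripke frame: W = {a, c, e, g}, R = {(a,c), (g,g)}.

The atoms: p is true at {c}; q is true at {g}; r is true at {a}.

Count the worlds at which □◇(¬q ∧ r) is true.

a: successors {c}; ◇(¬q ∧ r) there: c:F. ✗
c: no successors, so □◇(¬q ∧ r) holds vacuously. ✓
e: no successors, so □◇(¬q ∧ r) holds vacuously. ✓
g: successors {g}; ◇(¬q ∧ r) there: g:F. ✗
Satisfying worlds: {c, e}.

2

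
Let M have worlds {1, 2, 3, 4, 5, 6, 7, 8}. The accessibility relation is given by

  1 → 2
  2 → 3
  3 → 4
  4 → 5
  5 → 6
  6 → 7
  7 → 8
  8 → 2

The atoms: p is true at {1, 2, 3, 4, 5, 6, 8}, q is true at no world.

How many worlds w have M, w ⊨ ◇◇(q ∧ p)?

1: successors {2}; ◇(q ∧ p) there: 2:F. ✗
2: successors {3}; ◇(q ∧ p) there: 3:F. ✗
3: successors {4}; ◇(q ∧ p) there: 4:F. ✗
4: successors {5}; ◇(q ∧ p) there: 5:F. ✗
5: successors {6}; ◇(q ∧ p) there: 6:F. ✗
6: successors {7}; ◇(q ∧ p) there: 7:F. ✗
7: successors {8}; ◇(q ∧ p) there: 8:F. ✗
8: successors {2}; ◇(q ∧ p) there: 2:F. ✗
Satisfying worlds: ∅.

0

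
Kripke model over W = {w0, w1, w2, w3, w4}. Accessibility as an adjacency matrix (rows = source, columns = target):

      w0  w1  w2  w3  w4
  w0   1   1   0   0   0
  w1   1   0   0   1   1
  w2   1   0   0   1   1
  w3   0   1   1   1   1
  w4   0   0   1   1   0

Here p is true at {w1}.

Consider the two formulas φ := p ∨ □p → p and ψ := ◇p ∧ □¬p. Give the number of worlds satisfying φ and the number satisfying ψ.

For p ∨ □p → p:
w0: p ∨ □p is F, p is F. ✓
w1: p ∨ □p is T, p is T. ✓
w2: p ∨ □p is F, p is F. ✓
w3: p ∨ □p is F, p is F. ✓
w4: p ∨ □p is F, p is F. ✓
— 5 worlds.
For ◇p ∧ □¬p:
w0: ◇p is T, □¬p is F. ✗
w1: ◇p is F, □¬p is T. ✗
w2: ◇p is F, □¬p is T. ✗
w3: ◇p is T, □¬p is F. ✗
w4: ◇p is F, □¬p is T. ✗
— 0 worlds.

5 and 0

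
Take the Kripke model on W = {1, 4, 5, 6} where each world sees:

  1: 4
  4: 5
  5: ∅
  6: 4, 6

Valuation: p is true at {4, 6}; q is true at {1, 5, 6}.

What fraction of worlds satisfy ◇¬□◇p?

1/2

1: successors {4}; ¬□◇p there: 4:T. ✓
4: successors {5}; ¬□◇p there: 5:F. ✗
5: no successors, so ◇¬□◇p fails. ✗
6: successors {4, 6}; ¬□◇p there: 4:T, 6:T. ✓
That's 2 of 4 worlds, so 2/4 = 1/2.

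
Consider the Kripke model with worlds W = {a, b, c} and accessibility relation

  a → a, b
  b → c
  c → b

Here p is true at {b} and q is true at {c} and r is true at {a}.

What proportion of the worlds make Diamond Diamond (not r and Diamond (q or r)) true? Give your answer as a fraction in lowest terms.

a: successors {a, b}; Diamond (not r and Diamond (q or r)) there: a:T, b:F. ✓
b: successors {c}; Diamond (not r and Diamond (q or r)) there: c:T. ✓
c: successors {b}; Diamond (not r and Diamond (q or r)) there: b:F. ✗
That's 2 of 3 worlds, so 2/3.

2/3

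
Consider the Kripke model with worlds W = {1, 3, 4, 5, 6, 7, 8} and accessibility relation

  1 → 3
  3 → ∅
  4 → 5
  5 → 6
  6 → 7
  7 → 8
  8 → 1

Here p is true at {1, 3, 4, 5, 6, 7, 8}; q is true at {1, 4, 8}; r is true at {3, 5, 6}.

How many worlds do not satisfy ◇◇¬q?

4

1: successors {3}; ◇¬q there: 3:F. ✗
3: no successors, so ◇◇¬q fails. ✗
4: successors {5}; ◇¬q there: 5:T. ✓
5: successors {6}; ◇¬q there: 6:T. ✓
6: successors {7}; ◇¬q there: 7:F. ✗
7: successors {8}; ◇¬q there: 8:F. ✗
8: successors {1}; ◇¬q there: 1:T. ✓
Satisfying worlds: {4, 5, 8}.
So ◇◇¬q fails at the other 4 worlds.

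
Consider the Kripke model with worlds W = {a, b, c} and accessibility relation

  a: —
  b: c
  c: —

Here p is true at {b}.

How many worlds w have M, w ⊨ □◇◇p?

a: no successors, so □◇◇p holds vacuously. ✓
b: successors {c}; ◇◇p there: c:F. ✗
c: no successors, so □◇◇p holds vacuously. ✓
Satisfying worlds: {a, c}.

2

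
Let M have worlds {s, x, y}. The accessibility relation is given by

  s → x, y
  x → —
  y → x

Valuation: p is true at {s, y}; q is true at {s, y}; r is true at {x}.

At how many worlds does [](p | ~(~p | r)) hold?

s: successors {x, y}; p | ~(~p | r) there: x:F, y:T. ✗
x: no successors, so [](p | ~(~p | r)) holds vacuously. ✓
y: successors {x}; p | ~(~p | r) there: x:F. ✗
Satisfying worlds: {x}.

1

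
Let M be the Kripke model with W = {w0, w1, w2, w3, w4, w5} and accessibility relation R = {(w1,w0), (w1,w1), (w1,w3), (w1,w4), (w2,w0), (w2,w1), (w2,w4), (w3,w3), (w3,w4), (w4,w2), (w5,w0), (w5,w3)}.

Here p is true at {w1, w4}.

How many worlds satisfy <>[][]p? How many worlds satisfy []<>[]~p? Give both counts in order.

3 and 2

For <>[][]p:
w0: no successors, so <>[][]p fails. ✗
w1: successors {w0, w1, w3, w4}; [][]p there: w0:T, w1:F, w3:F, w4:F. ✓
w2: successors {w0, w1, w4}; [][]p there: w0:T, w1:F, w4:F. ✓
w3: successors {w3, w4}; [][]p there: w3:F, w4:F. ✗
w4: successors {w2}; [][]p there: w2:F. ✗
w5: successors {w0, w3}; [][]p there: w0:T, w3:F. ✓
— 3 worlds.
For []<>[]~p:
w0: no successors, so []<>[]~p holds vacuously. ✓
w1: successors {w0, w1, w3, w4}; <>[]~p there: w0:F, w1:T, w3:T, w4:F. ✗
w2: successors {w0, w1, w4}; <>[]~p there: w0:F, w1:T, w4:F. ✗
w3: successors {w3, w4}; <>[]~p there: w3:T, w4:F. ✗
w4: successors {w2}; <>[]~p there: w2:T. ✓
w5: successors {w0, w3}; <>[]~p there: w0:F, w3:T. ✗
— 2 worlds.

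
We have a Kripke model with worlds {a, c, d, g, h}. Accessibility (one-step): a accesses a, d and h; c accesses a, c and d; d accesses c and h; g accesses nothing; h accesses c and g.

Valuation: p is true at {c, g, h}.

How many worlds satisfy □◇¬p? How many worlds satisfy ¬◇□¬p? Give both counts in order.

For □◇¬p:
a: successors {a, d, h}; ◇¬p there: a:T, d:F, h:F. ✗
c: successors {a, c, d}; ◇¬p there: a:T, c:T, d:F. ✗
d: successors {c, h}; ◇¬p there: c:T, h:F. ✗
g: no successors, so □◇¬p holds vacuously. ✓
h: successors {c, g}; ◇¬p there: c:T, g:F. ✗
— 1 world.
For ¬◇□¬p:
a: ◇□¬p is F. ✓
c: ◇□¬p is F. ✓
d: ◇□¬p is F. ✓
g: ◇□¬p is F. ✓
h: ◇□¬p is T. ✗
— 4 worlds.

1 and 4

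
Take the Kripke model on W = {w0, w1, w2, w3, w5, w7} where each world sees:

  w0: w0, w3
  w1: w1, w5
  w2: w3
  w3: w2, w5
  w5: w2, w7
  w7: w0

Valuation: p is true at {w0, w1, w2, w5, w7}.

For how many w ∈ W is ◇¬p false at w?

4

w0: successors {w0, w3}; ¬p there: w0:F, w3:T. ✓
w1: successors {w1, w5}; ¬p there: w1:F, w5:F. ✗
w2: successors {w3}; ¬p there: w3:T. ✓
w3: successors {w2, w5}; ¬p there: w2:F, w5:F. ✗
w5: successors {w2, w7}; ¬p there: w2:F, w7:F. ✗
w7: successors {w0}; ¬p there: w0:F. ✗
Satisfying worlds: {w0, w2}.
So ◇¬p fails at the other 4 worlds.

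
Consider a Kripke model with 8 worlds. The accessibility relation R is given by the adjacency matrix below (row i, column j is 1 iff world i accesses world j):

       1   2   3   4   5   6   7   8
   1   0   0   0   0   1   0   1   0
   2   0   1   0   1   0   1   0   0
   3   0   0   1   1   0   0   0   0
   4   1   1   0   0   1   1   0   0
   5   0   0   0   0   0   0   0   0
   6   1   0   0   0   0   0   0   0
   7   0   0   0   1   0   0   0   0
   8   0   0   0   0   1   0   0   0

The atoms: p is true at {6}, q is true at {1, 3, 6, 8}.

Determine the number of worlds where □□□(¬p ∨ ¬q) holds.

3

1: successors {5, 7}; □□(¬p ∨ ¬q) there: 5:T, 7:F. ✗
2: successors {2, 4, 6}; □□(¬p ∨ ¬q) there: 2:F, 4:F, 6:T. ✗
3: successors {3, 4}; □□(¬p ∨ ¬q) there: 3:F, 4:F. ✗
4: successors {1, 2, 5, 6}; □□(¬p ∨ ¬q) there: 1:T, 2:F, 5:T, 6:T. ✗
5: no successors, so □□□(¬p ∨ ¬q) holds vacuously. ✓
6: successors {1}; □□(¬p ∨ ¬q) there: 1:T. ✓
7: successors {4}; □□(¬p ∨ ¬q) there: 4:F. ✗
8: successors {5}; □□(¬p ∨ ¬q) there: 5:T. ✓
Satisfying worlds: {5, 6, 8}.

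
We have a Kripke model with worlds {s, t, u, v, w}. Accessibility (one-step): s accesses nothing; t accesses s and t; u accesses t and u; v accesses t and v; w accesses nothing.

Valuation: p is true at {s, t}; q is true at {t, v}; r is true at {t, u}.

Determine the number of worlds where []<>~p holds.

2

s: no successors, so []<>~p holds vacuously. ✓
t: successors {s, t}; <>~p there: s:F, t:F. ✗
u: successors {t, u}; <>~p there: t:F, u:T. ✗
v: successors {t, v}; <>~p there: t:F, v:T. ✗
w: no successors, so []<>~p holds vacuously. ✓
Satisfying worlds: {s, w}.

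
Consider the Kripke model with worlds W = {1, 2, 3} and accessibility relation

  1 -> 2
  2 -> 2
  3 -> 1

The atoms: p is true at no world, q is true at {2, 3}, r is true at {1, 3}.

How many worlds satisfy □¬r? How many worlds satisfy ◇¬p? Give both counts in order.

2 and 3

For □¬r:
1: successors {2}; ¬r there: 2:T. ✓
2: successors {2}; ¬r there: 2:T. ✓
3: successors {1}; ¬r there: 1:F. ✗
— 2 worlds.
For ◇¬p:
1: successors {2}; ¬p there: 2:T. ✓
2: successors {2}; ¬p there: 2:T. ✓
3: successors {1}; ¬p there: 1:T. ✓
— 3 worlds.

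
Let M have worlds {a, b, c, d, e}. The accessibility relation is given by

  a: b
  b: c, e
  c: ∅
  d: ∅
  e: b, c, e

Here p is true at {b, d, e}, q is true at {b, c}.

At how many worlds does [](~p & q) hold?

2

a: successors {b}; ~p & q there: b:F. ✗
b: successors {c, e}; ~p & q there: c:T, e:F. ✗
c: no successors, so [](~p & q) holds vacuously. ✓
d: no successors, so [](~p & q) holds vacuously. ✓
e: successors {b, c, e}; ~p & q there: b:F, c:T, e:F. ✗
Satisfying worlds: {c, d}.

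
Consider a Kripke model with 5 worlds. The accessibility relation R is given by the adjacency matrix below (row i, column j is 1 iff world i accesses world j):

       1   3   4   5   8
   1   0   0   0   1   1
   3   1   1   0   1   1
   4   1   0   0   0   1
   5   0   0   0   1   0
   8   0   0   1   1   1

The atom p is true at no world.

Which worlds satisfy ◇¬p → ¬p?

{1, 3, 4, 5, 8}

1: ◇¬p is T, ¬p is T. ✓
3: ◇¬p is T, ¬p is T. ✓
4: ◇¬p is T, ¬p is T. ✓
5: ◇¬p is T, ¬p is T. ✓
8: ◇¬p is T, ¬p is T. ✓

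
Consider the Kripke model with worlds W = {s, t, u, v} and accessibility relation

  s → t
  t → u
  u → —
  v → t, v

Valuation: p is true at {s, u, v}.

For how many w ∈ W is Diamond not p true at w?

2

s: successors {t}; not p there: t:T. ✓
t: successors {u}; not p there: u:F. ✗
u: no successors, so Diamond not p fails. ✗
v: successors {t, v}; not p there: t:T, v:F. ✓
Satisfying worlds: {s, v}.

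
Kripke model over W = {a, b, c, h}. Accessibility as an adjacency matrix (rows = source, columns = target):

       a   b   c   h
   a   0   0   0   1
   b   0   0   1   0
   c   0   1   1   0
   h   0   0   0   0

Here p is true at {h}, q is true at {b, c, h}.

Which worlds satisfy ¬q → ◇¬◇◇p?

{a, b, c, h}

a: ¬q is T, ◇¬◇◇p is T. ✓
b: ¬q is F, ◇¬◇◇p is T. ✓
c: ¬q is F, ◇¬◇◇p is T. ✓
h: ¬q is F, ◇¬◇◇p is F. ✓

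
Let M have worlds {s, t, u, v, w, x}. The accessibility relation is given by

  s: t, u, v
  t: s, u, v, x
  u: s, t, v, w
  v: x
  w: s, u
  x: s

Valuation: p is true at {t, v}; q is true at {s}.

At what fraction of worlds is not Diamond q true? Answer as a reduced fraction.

s: Diamond q is F. ✓
t: Diamond q is T. ✗
u: Diamond q is T. ✗
v: Diamond q is F. ✓
w: Diamond q is T. ✗
x: Diamond q is T. ✗
That's 2 of 6 worlds, so 2/6 = 1/3.

1/3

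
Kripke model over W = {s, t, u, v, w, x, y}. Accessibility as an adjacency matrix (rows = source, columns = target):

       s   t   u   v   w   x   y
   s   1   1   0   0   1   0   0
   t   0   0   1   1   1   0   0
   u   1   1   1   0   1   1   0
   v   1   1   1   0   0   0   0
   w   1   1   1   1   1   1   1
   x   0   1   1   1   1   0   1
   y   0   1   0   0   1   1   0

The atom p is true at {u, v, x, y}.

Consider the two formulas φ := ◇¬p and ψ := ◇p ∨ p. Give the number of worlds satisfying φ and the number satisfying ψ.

7 and 6

For ◇¬p:
s: successors {s, t, w}; ¬p there: s:T, t:T, w:T. ✓
t: successors {u, v, w}; ¬p there: u:F, v:F, w:T. ✓
u: successors {s, t, u, w, x}; ¬p there: s:T, t:T, u:F, w:T, x:F. ✓
v: successors {s, t, u}; ¬p there: s:T, t:T, u:F. ✓
w: successors {s, t, u, v, w, x, y}; ¬p there: s:T, t:T, u:F, v:F, w:T, x:F, y:F. ✓
x: successors {t, u, v, w, y}; ¬p there: t:T, u:F, v:F, w:T, y:F. ✓
y: successors {t, w, x}; ¬p there: t:T, w:T, x:F. ✓
— 7 worlds.
For ◇p ∨ p:
s: ◇p is F, p is F. ✗
t: ◇p is T, p is F. ✓
u: ◇p is T, p is T. ✓
v: ◇p is T, p is T. ✓
w: ◇p is T, p is F. ✓
x: ◇p is T, p is T. ✓
y: ◇p is T, p is T. ✓
— 6 worlds.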